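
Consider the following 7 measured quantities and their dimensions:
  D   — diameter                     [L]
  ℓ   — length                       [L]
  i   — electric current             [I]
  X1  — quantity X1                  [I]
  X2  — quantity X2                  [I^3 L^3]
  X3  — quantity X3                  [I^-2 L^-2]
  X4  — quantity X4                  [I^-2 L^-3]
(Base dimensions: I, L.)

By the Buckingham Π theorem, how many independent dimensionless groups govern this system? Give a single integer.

5

Write exponents as rows I,L / cols D,ℓ,i,X1,X2,X3,X4:
  I: [ 0  0  1  1  3 -2 -2]
  L: [ 1  1  0  0  3 -2 -3]
Echelon form has 2 nonzero rows (pivots: D,i)
n=7, r=2 ⇒ 5 dimensionless groups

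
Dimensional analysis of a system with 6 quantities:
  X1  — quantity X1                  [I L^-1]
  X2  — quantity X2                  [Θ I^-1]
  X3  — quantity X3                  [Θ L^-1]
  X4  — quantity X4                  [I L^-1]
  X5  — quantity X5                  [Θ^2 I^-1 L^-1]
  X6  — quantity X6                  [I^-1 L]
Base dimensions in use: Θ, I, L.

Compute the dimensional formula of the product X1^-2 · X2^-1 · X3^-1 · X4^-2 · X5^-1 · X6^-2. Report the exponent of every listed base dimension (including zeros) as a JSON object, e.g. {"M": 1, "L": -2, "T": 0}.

{"Θ": -4, "I": 0, "L": 4}

Write exponents as rows Θ,I,L / cols X1,X2,X3,X4,X5,X6:
  Θ: [ 0  1  1  0  2  0]
  I: [ 1 -1  0  1 -1 -1]
  L: [-1  0 -1 -1 -1  1]
  [Θ]: (-2)·0+(-1)·1+(-1)·1+(-2)·0+(-1)·2+(-2)·0 = -4
  [I]: (-2)·1+(-1)·-1+(-1)·0+(-2)·1+(-1)·-1+(-2)·-1 = 0
  [L]: (-2)·-1+(-1)·0+(-1)·-1+(-2)·-1+(-1)·-1+(-2)·1 = 4
⇒ Θ^-4 L^4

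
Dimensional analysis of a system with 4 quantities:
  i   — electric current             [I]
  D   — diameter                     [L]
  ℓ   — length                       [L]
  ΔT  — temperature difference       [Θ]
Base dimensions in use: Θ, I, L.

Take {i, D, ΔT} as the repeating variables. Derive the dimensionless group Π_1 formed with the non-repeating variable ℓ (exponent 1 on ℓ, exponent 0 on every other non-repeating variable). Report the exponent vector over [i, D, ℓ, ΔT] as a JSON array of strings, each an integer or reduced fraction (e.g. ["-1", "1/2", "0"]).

["0", "-1", "1", "0"]

Write exponents as rows Θ,I,L / cols i,D,ℓ,ΔT:
  Θ: [ 0  0  0  1]
  I: [ 1  0  0  0]
  L: [ 0  1  1  0]
Row reduction gives pivot columns i,D,ΔT; rank = 3
Pivot set = {i,D,ΔT}, free = {ℓ}
RREF:
  r0: [   1    0    0    0]
  r1: [   0    1    1    0]
  r2: [   0    0    0    1]
Fix exponent of ℓ at 1; solve each RREF row for its pivot's exponent:
  r0: exp(i) + (0)·1 = 0 ⇒ exp(i) = 0
  r1: exp(D) + (1)·1 = 0 ⇒ exp(D) = -1
  r2: exp(ΔT) + (0)·1 = 0 ⇒ exp(ΔT) = 0
Π_1 = D^-1 · ℓ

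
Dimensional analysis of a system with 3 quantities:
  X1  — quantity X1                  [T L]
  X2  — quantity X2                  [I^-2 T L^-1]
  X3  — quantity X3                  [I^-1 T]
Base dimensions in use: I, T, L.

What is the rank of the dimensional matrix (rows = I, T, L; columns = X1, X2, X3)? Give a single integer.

2

Exponent matrix [I,T,L] × [X1,X2,X3]:
  I: [ 0 -2 -1]
  T: [ 1  1  1]
  L: [ 1 -1  0]
Row reduction gives pivot columns X1,X2; rank = 2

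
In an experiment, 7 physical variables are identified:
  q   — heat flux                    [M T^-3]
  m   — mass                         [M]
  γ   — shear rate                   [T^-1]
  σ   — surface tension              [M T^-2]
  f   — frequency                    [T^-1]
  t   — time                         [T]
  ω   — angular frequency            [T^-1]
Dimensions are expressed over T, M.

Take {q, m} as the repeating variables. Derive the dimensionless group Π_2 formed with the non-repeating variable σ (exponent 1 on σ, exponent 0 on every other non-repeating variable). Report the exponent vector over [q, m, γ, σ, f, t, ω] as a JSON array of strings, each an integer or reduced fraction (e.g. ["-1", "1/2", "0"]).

Dimensional matrix (T×M by q×m×γ×σ×f×t×ω):
  T: [-3  0 -1 -2 -1  1 -1]
  M: [ 1  1  0  1  0  0  0]
Echelon form has 2 nonzero rows (pivots: q,m)
Repeat: q,m; free: γ,σ,f,t,ω
RREF:
  r0: [   1    0  1/3  2/3  1/3 -1/3  1/3]
  r1: [   0    1 -1/3  1/3 -1/3  1/3 -1/3]
Fix exponent of σ at 1, γ at 0, f at 0, t at 0, ω at 0; solve each RREF row for its pivot's exponent:
  r0: exp(q) + (2/3)·1 = 0 ⇒ exp(q) = -2/3
  r1: exp(m) + (1/3)·1 = 0 ⇒ exp(m) = -1/3
Π_2 = q^(-2/3) · m^(-1/3) · σ

["-2/3", "-1/3", "0", "1", "0", "0", "0"]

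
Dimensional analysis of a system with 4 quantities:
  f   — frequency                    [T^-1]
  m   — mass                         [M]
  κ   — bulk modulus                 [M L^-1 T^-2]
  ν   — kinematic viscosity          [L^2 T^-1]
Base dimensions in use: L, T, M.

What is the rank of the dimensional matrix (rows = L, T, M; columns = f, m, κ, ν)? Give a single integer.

Write exponents as rows L,T,M / cols f,m,κ,ν:
  L: [ 0  0 -1  2]
  T: [-1  0 -2 -1]
  M: [ 0  1  1  0]
RREF → pivots at {f,m,κ} ⇒ r = 3

3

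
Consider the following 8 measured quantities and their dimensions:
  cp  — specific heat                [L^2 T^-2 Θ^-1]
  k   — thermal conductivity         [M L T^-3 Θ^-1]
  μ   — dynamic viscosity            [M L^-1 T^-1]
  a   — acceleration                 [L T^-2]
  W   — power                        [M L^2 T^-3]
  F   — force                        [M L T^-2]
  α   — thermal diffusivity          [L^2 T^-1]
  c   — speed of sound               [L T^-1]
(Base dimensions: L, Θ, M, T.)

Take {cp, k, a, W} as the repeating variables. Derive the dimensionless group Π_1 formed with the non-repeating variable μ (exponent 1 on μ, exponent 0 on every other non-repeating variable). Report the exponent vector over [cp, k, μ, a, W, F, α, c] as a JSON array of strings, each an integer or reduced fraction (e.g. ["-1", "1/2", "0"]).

["1", "-1", "1", "0", "0", "0", "0", "0"]

Write exponents as rows L,Θ,M,T / cols cp,k,μ,a,W,F,α,c:
  L: [ 2  1 -1  1  2  1  2  1]
  Θ: [-1 -1  0  0  0  0  0  0]
  M: [ 0  1  1  0  1  1  0  0]
  T: [-2 -3 -1 -2 -3 -2 -1 -1]
RREF → pivots at {cp,k,a,W} ⇒ r = 4
Repeat: cp,k,a,W; free: μ,F,α,c
RREF:
  r0: [   1    0   -1    0    0 -1/4  3/4  1/4]
  r1: [   0    1    1    0    0  1/4 -3/4 -1/4]
  r2: [   0    0    0    1    0 -1/4 -1/4  1/4]
  r3: [   0    0    0    0    1  3/4  3/4  1/4]
Fix exponent of μ at 1, F at 0, α at 0, c at 0; solve each RREF row for its pivot's exponent:
  r0: exp(cp) + (-1)·1 = 0 ⇒ exp(cp) = 1
  r1: exp(k) + (1)·1 = 0 ⇒ exp(k) = -1
  r2: exp(a) + (0)·1 = 0 ⇒ exp(a) = 0
  r3: exp(W) + (0)·1 = 0 ⇒ exp(W) = 0
Π_1 = cp · k^-1 · μ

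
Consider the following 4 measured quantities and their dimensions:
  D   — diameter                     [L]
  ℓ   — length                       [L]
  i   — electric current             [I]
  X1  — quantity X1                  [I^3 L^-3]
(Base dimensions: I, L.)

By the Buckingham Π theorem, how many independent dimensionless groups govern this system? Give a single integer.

2

Write exponents as rows I,L / cols D,ℓ,i,X1:
  I: [ 0  0  1  3]
  L: [ 1  1  0 -3]
Row reduction gives pivot columns D,i; rank = 2
4 vars − rank 2 = 2 Π groups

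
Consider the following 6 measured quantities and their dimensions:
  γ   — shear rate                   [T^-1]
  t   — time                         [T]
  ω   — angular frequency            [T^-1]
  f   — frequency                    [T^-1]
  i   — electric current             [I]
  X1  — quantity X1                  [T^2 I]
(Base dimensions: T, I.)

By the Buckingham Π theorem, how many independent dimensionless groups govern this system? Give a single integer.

4

Write exponents as rows T,I / cols γ,t,ω,f,i,X1:
  T: [-1  1 -1 -1  0  2]
  I: [ 0  0  0  0  1  1]
Row reduction gives pivot columns γ,i; rank = 2
n=6, r=2 ⇒ 4 dimensionless groups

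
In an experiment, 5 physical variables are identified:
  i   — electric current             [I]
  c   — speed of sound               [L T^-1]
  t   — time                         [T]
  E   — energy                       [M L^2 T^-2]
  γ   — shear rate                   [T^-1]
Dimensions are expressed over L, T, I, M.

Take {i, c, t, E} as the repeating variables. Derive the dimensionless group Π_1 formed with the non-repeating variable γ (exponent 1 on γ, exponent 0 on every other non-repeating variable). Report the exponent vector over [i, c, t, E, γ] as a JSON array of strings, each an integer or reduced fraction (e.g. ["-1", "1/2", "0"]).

Exponent matrix [L,T,I,M] × [i,c,t,E,γ]:
  L: [ 0  1  0  2  0]
  T: [ 0 -1  1 -2 -1]
  I: [ 1  0  0  0  0]
  M: [ 0  0  0  1  0]
Row reduction gives pivot columns i,c,t,E; rank = 4
Pivot set = {i,c,t,E}, free = {γ}
RREF:
  r0: [   1    0    0    0    0]
  r1: [   0    1    0    0    0]
  r2: [   0    0    1    0   -1]
  r3: [   0    0    0    1    0]
Fix exponent of γ at 1; solve each RREF row for its pivot's exponent:
  r0: exp(i) + (0)·1 = 0 ⇒ exp(i) = 0
  r1: exp(c) + (0)·1 = 0 ⇒ exp(c) = 0
  r2: exp(t) + (-1)·1 = 0 ⇒ exp(t) = 1
  r3: exp(E) + (0)·1 = 0 ⇒ exp(E) = 0
Π_1 = t · γ

["0", "0", "1", "0", "1"]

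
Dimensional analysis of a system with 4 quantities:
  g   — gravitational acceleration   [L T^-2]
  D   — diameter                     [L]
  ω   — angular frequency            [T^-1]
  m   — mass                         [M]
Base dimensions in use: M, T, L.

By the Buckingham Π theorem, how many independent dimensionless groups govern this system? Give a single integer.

Dimensional matrix (M×T×L by g×D×ω×m):
  M: [ 0  0  0  1]
  T: [-2  0 -1  0]
  L: [ 1  1  0  0]
Echelon form has 3 nonzero rows (pivots: g,D,m)
Π count = n − r = 4 − 3 = 1

1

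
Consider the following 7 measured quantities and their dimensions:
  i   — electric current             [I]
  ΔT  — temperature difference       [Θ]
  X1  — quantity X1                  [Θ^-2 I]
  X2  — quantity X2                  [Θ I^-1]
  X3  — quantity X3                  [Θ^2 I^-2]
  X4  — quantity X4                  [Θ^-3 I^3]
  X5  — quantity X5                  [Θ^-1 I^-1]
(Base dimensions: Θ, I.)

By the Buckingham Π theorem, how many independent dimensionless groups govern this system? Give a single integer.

5

Exponent matrix [Θ,I] × [i,ΔT,X1,X2,X3,X4,X5]:
  Θ: [ 0  1 -2  1  2 -3 -1]
  I: [ 1  0  1 -1 -2  3 -1]
RREF → pivots at {i,ΔT} ⇒ r = 2
7 vars − rank 2 = 5 Π groups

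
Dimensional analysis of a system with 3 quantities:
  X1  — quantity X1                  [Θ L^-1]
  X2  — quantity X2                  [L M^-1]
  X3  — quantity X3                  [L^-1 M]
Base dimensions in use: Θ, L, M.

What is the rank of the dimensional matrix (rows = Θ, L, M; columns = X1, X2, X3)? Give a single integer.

Dimensional matrix (Θ×L×M by X1×X2×X3):
  Θ: [ 1  0  0]
  L: [-1  1 -1]
  M: [ 0 -1  1]
Echelon form has 2 nonzero rows (pivots: X1,X2)

2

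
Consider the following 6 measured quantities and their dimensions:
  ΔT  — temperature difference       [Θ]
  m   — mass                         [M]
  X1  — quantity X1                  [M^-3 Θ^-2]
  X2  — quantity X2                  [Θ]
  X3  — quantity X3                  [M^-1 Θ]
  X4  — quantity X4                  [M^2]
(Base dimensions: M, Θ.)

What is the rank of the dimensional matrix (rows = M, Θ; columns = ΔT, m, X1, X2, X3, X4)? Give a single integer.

2

Exponent matrix [M,Θ] × [ΔT,m,X1,X2,X3,X4]:
  M: [ 0  1 -3  0 -1  2]
  Θ: [ 1  0 -2  1  1  0]
Echelon form has 2 nonzero rows (pivots: ΔT,m)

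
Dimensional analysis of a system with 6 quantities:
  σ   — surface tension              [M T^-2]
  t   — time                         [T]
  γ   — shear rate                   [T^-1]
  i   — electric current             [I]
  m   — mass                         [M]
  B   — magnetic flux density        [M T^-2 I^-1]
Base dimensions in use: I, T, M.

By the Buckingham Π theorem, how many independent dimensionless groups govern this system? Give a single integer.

3

Dimensional matrix (I×T×M by σ×t×γ×i×m×B):
  I: [ 0  0  0  1  0 -1]
  T: [-2  1 -1  0  0 -2]
  M: [ 1  0  0  0  1  1]
Echelon form has 3 nonzero rows (pivots: σ,t,i)
Π count = n − r = 6 − 3 = 3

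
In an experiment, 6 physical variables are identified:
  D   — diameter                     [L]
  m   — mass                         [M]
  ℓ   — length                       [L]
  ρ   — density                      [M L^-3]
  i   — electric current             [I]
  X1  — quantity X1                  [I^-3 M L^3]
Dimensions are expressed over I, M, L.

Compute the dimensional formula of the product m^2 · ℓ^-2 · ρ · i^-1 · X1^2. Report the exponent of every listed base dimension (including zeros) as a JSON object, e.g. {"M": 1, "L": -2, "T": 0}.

Write exponents as rows I,M,L / cols D,m,ℓ,ρ,i,X1:
  I: [ 0  0  0  0  1 -3]
  M: [ 0  1  0  1  0  1]
  L: [ 1  0  1 -3  0  3]
  [I]: (2)·0+(-2)·0+(1)·0+(-1)·1+(2)·-3 = -7
  [M]: (2)·1+(-2)·0+(1)·1+(-1)·0+(2)·1 = 5
  [L]: (2)·0+(-2)·1+(1)·-3+(-1)·0+(2)·3 = 1
⇒ I^-7 M^5 L

{"I": -7, "M": 5, "L": 1}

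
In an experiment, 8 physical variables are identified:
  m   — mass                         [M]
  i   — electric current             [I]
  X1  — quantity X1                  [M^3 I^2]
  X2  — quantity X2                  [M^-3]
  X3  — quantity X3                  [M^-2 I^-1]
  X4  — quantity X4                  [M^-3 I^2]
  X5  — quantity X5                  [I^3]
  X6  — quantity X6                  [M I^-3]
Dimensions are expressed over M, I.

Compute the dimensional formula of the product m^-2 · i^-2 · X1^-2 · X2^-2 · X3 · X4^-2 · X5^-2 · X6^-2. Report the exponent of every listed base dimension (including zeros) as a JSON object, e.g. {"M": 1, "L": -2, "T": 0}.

Exponent matrix [M,I] × [m,i,X1,X2,X3,X4,X5,X6]:
  M: [ 1  0  3 -3 -2 -3  0  1]
  I: [ 0  1  2  0 -1  2  3 -3]
  [M]: (-2)·1+(-2)·0+(-2)·3+(-2)·-3+(1)·-2+(-2)·-3+(-2)·0+(-2)·1 = 0
  [I]: (-2)·0+(-2)·1+(-2)·2+(-2)·0+(1)·-1+(-2)·2+(-2)·3+(-2)·-3 = -11
⇒ I^-11

{"M": 0, "I": -11}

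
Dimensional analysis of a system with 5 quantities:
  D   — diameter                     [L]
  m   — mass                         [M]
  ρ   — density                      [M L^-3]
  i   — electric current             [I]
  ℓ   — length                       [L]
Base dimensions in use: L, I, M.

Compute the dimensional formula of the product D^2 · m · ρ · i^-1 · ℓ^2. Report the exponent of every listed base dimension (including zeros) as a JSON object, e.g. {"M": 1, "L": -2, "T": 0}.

{"L": 1, "I": -1, "M": 2}

Dimensional matrix (L×I×M by D×m×ρ×i×ℓ):
  L: [ 1  0 -3  0  1]
  I: [ 0  0  0  1  0]
  M: [ 0  1  1  0  0]
  [L]: (2)·1+(1)·0+(1)·-3+(-1)·0+(2)·1 = 1
  [I]: (2)·0+(1)·0+(1)·0+(-1)·1+(2)·0 = -1
  [M]: (2)·0+(1)·1+(1)·1+(-1)·0+(2)·0 = 2
⇒ L I^-1 M^2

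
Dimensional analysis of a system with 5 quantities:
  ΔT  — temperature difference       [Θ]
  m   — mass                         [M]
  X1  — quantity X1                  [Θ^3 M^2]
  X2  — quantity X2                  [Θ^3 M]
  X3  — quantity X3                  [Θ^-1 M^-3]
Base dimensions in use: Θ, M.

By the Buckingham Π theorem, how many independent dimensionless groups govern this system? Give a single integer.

3

Write exponents as rows Θ,M / cols ΔT,m,X1,X2,X3:
  Θ: [ 1  0  3  3 -1]
  M: [ 0  1  2  1 -3]
Row reduction gives pivot columns ΔT,m; rank = 2
5 vars − rank 2 = 3 Π groups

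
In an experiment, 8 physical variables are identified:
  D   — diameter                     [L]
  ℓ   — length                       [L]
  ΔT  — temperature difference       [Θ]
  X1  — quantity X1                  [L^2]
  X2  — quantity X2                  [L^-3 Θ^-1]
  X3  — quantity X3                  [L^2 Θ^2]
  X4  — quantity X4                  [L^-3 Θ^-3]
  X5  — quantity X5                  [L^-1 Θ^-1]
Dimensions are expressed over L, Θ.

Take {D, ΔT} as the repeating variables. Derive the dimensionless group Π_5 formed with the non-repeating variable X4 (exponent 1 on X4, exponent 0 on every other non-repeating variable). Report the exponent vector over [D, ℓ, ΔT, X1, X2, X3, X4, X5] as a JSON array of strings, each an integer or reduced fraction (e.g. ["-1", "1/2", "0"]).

["3", "0", "3", "0", "0", "0", "1", "0"]

Exponent matrix [L,Θ] × [D,ℓ,ΔT,X1,X2,X3,X4,X5]:
  L: [ 1  1  0  2 -3  2 -3 -1]
  Θ: [ 0  0  1  0 -1  2 -3 -1]
Echelon form has 2 nonzero rows (pivots: D,ΔT)
Repeat: D,ΔT; free: ℓ,X1,X2,X3,X4,X5
RREF:
  r0: [   1    1    0    2   -3    2   -3   -1]
  r1: [   0    0    1    0   -1    2   -3   -1]
Fix exponent of X4 at 1, ℓ at 0, X1 at 0, X2 at 0, X3 at 0, X5 at 0; solve each RREF row for its pivot's exponent:
  r0: exp(D) + (-3)·1 = 0 ⇒ exp(D) = 3
  r1: exp(ΔT) + (-3)·1 = 0 ⇒ exp(ΔT) = 3
Π_5 = D^3 · ΔT^3 · X4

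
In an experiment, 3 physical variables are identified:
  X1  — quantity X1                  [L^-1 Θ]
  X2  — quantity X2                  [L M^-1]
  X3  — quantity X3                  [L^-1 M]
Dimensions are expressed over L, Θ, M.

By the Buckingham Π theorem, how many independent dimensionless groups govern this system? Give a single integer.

Exponent matrix [L,Θ,M] × [X1,X2,X3]:
  L: [-1  1 -1]
  Θ: [ 1  0  0]
  M: [ 0 -1  1]
RREF → pivots at {X1,X2} ⇒ r = 2
3 vars − rank 2 = 1 Π group

1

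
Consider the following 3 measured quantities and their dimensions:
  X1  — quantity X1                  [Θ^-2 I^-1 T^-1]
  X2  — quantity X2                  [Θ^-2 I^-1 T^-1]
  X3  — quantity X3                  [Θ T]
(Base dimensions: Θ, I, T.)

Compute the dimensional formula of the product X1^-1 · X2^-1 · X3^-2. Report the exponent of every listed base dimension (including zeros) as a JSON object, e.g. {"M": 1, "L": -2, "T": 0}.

Dimensional matrix (Θ×I×T by X1×X2×X3):
  Θ: [-2 -2  1]
  I: [-1 -1  0]
  T: [-1 -1  1]
  [Θ]: (-1)·-2+(-1)·-2+(-2)·1 = 2
  [I]: (-1)·-1+(-1)·-1+(-2)·0 = 2
  [T]: (-1)·-1+(-1)·-1+(-2)·1 = 0
⇒ Θ^2 I^2

{"Θ": 2, "I": 2, "T": 0}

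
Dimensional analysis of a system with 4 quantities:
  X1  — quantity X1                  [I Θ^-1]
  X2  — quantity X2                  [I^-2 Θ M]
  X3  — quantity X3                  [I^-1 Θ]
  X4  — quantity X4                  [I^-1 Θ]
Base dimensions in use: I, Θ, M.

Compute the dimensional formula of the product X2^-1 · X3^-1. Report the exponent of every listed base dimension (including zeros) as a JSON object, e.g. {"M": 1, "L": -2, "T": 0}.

Exponent matrix [I,Θ,M] × [X1,X2,X3,X4]:
  I: [ 1 -2 -1 -1]
  Θ: [-1  1  1  1]
  M: [ 0  1  0  0]
  [I]: (-1)·-2+(-1)·-1 = 3
  [Θ]: (-1)·1+(-1)·1 = -2
  [M]: (-1)·1+(-1)·0 = -1
⇒ I^3 Θ^-2 M^-1

{"I": 3, "Θ": -2, "M": -1}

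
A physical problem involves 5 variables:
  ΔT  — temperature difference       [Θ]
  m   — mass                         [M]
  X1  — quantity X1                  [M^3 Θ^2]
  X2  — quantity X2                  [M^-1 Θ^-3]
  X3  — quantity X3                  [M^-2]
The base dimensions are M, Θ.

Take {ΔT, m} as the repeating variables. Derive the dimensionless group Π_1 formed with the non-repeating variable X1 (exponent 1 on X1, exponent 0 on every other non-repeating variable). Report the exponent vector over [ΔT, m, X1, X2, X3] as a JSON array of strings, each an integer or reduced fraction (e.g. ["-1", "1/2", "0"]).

["-2", "-3", "1", "0", "0"]

Exponent matrix [M,Θ] × [ΔT,m,X1,X2,X3]:
  M: [ 0  1  3 -1 -2]
  Θ: [ 1  0  2 -3  0]
Echelon form has 2 nonzero rows (pivots: ΔT,m)
Repeat: ΔT,m; free: X1,X2,X3
RREF:
  r0: [   1    0    2   -3    0]
  r1: [   0    1    3   -1   -2]
Fix exponent of X1 at 1, X2 at 0, X3 at 0; solve each RREF row for its pivot's exponent:
  r0: exp(ΔT) + (2)·1 = 0 ⇒ exp(ΔT) = -2
  r1: exp(m) + (3)·1 = 0 ⇒ exp(m) = -3
Π_1 = ΔT^-2 · m^-3 · X1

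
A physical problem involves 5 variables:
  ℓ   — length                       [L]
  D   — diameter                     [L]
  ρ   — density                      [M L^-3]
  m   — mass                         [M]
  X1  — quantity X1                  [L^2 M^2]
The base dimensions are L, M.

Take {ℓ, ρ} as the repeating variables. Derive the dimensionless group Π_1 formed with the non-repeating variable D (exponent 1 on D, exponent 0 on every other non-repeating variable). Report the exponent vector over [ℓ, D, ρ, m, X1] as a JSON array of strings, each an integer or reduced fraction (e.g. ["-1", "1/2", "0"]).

Exponent matrix [L,M] × [ℓ,D,ρ,m,X1]:
  L: [ 1  1 -3  0  2]
  M: [ 0  0  1  1  2]
Row reduction gives pivot columns ℓ,ρ; rank = 2
Repeat: ℓ,ρ; free: D,m,X1
RREF:
  r0: [   1    1    0    3    8]
  r1: [   0    0    1    1    2]
Fix exponent of D at 1, m at 0, X1 at 0; solve each RREF row for its pivot's exponent:
  r0: exp(ℓ) + (1)·1 = 0 ⇒ exp(ℓ) = -1
  r1: exp(ρ) + (0)·1 = 0 ⇒ exp(ρ) = 0
Π_1 = ℓ^-1 · D

["-1", "1", "0", "0", "0"]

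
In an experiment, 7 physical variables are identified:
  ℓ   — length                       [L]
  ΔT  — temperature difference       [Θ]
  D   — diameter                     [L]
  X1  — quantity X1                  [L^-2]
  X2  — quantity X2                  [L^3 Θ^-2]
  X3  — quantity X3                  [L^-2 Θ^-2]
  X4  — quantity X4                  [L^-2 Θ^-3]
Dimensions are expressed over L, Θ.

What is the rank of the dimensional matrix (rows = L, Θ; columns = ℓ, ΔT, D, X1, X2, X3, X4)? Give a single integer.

Write exponents as rows L,Θ / cols ℓ,ΔT,D,X1,X2,X3,X4:
  L: [ 1  0  1 -2  3 -2 -2]
  Θ: [ 0  1  0  0 -2 -2 -3]
RREF → pivots at {ℓ,ΔT} ⇒ r = 2

2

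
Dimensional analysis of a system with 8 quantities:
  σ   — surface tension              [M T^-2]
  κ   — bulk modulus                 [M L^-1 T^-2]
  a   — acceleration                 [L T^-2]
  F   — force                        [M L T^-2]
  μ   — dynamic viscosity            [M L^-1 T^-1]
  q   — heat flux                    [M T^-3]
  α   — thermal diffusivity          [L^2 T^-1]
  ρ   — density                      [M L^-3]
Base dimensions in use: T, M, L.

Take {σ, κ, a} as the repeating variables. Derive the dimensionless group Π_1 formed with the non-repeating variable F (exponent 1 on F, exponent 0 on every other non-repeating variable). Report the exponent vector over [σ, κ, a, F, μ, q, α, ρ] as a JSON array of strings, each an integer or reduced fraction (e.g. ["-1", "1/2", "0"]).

Write exponents as rows T,M,L / cols σ,κ,a,F,μ,q,α,ρ:
  T: [-2 -2 -2 -2 -1 -3 -1  0]
  M: [ 1  1  0  1  1  1  0  1]
  L: [ 0 -1  1  1 -1  0  2 -3]
Row reduction gives pivot columns σ,κ,a; rank = 3
Pivot set = {σ,κ,a}, free = {F,μ,q,α,ρ}
RREF:
  r0: [   1    0    0    2  1/2  1/2  3/2   -1]
  r1: [   0    1    0   -1  1/2  1/2 -3/2    2]
  r2: [   0    0    1    0 -1/2  1/2  1/2   -1]
Fix exponent of F at 1, μ at 0, q at 0, α at 0, ρ at 0; solve each RREF row for its pivot's exponent:
  r0: exp(σ) + (2)·1 = 0 ⇒ exp(σ) = -2
  r1: exp(κ) + (-1)·1 = 0 ⇒ exp(κ) = 1
  r2: exp(a) + (0)·1 = 0 ⇒ exp(a) = 0
Π_1 = σ^-2 · κ · F

["-2", "1", "0", "1", "0", "0", "0", "0"]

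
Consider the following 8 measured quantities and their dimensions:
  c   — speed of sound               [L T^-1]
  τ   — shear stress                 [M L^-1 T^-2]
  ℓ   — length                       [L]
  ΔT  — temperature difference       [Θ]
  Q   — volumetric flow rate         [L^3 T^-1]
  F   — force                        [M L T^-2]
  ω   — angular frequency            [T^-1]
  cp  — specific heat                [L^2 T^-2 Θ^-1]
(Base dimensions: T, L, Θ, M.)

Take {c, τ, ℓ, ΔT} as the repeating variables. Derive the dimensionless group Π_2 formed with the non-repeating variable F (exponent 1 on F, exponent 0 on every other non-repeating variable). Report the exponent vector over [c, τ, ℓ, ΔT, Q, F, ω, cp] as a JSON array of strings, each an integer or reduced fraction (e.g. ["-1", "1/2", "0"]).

Dimensional matrix (T×L×Θ×M by c×τ×ℓ×ΔT×Q×F×ω×cp):
  T: [-1 -2  0  0 -1 -2 -1 -2]
  L: [ 1 -1  1  0  3  1  0  2]
  Θ: [ 0  0  0  1  0  0  0 -1]
  M: [ 0  1  0  0  0  1  0  0]
Row reduction gives pivot columns c,τ,ℓ,ΔT; rank = 4
Pivot set = {c,τ,ℓ,ΔT}, free = {Q,F,ω,cp}
RREF:
  r0: [   1    0    0    0    1    0    1    2]
  r1: [   0    1    0    0    0    1    0    0]
  r2: [   0    0    1    0    2    2   -1    0]
  r3: [   0    0    0    1    0    0    0   -1]
Fix exponent of F at 1, Q at 0, ω at 0, cp at 0; solve each RREF row for its pivot's exponent:
  r0: exp(c) + (0)·1 = 0 ⇒ exp(c) = 0
  r1: exp(τ) + (1)·1 = 0 ⇒ exp(τ) = -1
  r2: exp(ℓ) + (2)·1 = 0 ⇒ exp(ℓ) = -2
  r3: exp(ΔT) + (0)·1 = 0 ⇒ exp(ΔT) = 0
Π_2 = τ^-1 · ℓ^-2 · F

["0", "-1", "-2", "0", "0", "1", "0", "0"]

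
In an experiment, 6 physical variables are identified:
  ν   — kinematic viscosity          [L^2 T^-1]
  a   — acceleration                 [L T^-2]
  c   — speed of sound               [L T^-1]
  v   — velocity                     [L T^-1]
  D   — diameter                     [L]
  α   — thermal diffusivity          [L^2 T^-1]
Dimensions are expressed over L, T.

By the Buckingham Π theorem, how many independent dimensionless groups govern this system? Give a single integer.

4

Write exponents as rows L,T / cols ν,a,c,v,D,α:
  L: [ 2  1  1  1  1  2]
  T: [-1 -2 -1 -1  0 -1]
Echelon form has 2 nonzero rows (pivots: ν,a)
Π count = n − r = 6 − 2 = 4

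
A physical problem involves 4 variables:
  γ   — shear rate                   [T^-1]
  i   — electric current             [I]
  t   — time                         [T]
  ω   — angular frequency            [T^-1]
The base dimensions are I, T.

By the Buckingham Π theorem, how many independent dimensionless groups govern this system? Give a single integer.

2

Dimensional matrix (I×T by γ×i×t×ω):
  I: [ 0  1  0  0]
  T: [-1  0  1 -1]
Row reduction gives pivot columns γ,i; rank = 2
4 vars − rank 2 = 2 Π groups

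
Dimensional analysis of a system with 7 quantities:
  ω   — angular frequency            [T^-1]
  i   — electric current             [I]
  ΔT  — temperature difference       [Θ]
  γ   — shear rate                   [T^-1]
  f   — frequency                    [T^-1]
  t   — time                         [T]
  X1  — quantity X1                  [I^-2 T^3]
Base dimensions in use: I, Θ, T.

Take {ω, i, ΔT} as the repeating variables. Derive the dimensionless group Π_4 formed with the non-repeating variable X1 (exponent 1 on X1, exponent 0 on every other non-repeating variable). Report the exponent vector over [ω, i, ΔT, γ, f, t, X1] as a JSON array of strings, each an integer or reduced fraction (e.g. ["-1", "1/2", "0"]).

["3", "2", "0", "0", "0", "0", "1"]

Exponent matrix [I,Θ,T] × [ω,i,ΔT,γ,f,t,X1]:
  I: [ 0  1  0  0  0  0 -2]
  Θ: [ 0  0  1  0  0  0  0]
  T: [-1  0  0 -1 -1  1  3]
Row reduction gives pivot columns ω,i,ΔT; rank = 3
Repeat: ω,i,ΔT; free: γ,f,t,X1
RREF:
  r0: [   1    0    0    1    1   -1   -3]
  r1: [   0    1    0    0    0    0   -2]
  r2: [   0    0    1    0    0    0    0]
Fix exponent of X1 at 1, γ at 0, f at 0, t at 0; solve each RREF row for its pivot's exponent:
  r0: exp(ω) + (-3)·1 = 0 ⇒ exp(ω) = 3
  r1: exp(i) + (-2)·1 = 0 ⇒ exp(i) = 2
  r2: exp(ΔT) + (0)·1 = 0 ⇒ exp(ΔT) = 0
Π_4 = ω^3 · i^2 · X1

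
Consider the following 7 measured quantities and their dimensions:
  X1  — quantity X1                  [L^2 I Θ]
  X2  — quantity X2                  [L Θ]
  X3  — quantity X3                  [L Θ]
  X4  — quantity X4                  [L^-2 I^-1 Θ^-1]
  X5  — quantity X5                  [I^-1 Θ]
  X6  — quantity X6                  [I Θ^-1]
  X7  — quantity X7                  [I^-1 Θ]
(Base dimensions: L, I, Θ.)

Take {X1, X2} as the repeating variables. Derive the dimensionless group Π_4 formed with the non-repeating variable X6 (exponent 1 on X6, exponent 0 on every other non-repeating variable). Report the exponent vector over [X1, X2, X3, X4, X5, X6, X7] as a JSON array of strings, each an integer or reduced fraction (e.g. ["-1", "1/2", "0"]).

Exponent matrix [L,I,Θ] × [X1,X2,X3,X4,X5,X6,X7]:
  L: [ 2  1  1 -2  0  0  0]
  I: [ 1  0  0 -1 -1  1 -1]
  Θ: [ 1  1  1 -1  1 -1  1]
Row reduction gives pivot columns X1,X2; rank = 2
Repeat: X1,X2; free: X3,X4,X5,X6,X7
RREF:
  r0: [   1    0    0   -1   -1    1   -1]
  r1: [   0    1    1    0    2   -2    2]
  r2: [   0    0    0    0    0    0    0]
Fix exponent of X6 at 1, X3 at 0, X4 at 0, X5 at 0, X7 at 0; solve each RREF row for its pivot's exponent:
  r0: exp(X1) + (1)·1 = 0 ⇒ exp(X1) = -1
  r1: exp(X2) + (-2)·1 = 0 ⇒ exp(X2) = 2
Π_4 = X1^-1 · X2^2 · X6

["-1", "2", "0", "0", "0", "1", "0"]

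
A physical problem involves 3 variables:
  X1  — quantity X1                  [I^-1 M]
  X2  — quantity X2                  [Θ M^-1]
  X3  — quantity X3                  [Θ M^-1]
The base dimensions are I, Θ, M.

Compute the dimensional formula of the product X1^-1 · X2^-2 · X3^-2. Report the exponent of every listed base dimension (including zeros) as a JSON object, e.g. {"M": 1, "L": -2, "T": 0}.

{"I": 1, "Θ": -4, "M": 3}

Write exponents as rows I,Θ,M / cols X1,X2,X3:
  I: [-1  0  0]
  Θ: [ 0  1  1]
  M: [ 1 -1 -1]
  [I]: (-1)·-1+(-2)·0+(-2)·0 = 1
  [Θ]: (-1)·0+(-2)·1+(-2)·1 = -4
  [M]: (-1)·1+(-2)·-1+(-2)·-1 = 3
⇒ I Θ^-4 M^3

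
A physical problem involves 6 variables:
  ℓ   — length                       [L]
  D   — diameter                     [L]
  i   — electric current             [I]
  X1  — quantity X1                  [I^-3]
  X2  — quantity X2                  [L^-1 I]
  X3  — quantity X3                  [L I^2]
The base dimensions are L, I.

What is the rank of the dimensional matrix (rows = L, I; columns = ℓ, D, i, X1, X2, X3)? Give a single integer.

Dimensional matrix (L×I by ℓ×D×i×X1×X2×X3):
  L: [ 1  1  0  0 -1  1]
  I: [ 0  0  1 -3  1  2]
Echelon form has 2 nonzero rows (pivots: ℓ,i)

2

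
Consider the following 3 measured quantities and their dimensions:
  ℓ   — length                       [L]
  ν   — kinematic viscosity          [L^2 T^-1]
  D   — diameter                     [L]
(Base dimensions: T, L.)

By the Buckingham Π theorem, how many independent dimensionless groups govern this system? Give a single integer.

1

Write exponents as rows T,L / cols ℓ,ν,D:
  T: [ 0 -1  0]
  L: [ 1  2  1]
RREF → pivots at {ℓ,ν} ⇒ r = 2
3 vars − rank 2 = 1 Π group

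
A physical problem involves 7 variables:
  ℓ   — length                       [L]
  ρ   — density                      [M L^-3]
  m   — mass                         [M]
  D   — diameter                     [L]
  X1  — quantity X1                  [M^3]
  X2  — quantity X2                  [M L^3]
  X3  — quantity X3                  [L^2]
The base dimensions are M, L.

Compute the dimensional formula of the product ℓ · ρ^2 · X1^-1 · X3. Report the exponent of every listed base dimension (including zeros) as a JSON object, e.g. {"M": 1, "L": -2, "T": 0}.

Write exponents as rows M,L / cols ℓ,ρ,m,D,X1,X2,X3:
  M: [ 0  1  1  0  3  1  0]
  L: [ 1 -3  0  1  0  3  2]
  [M]: (1)·0+(2)·1+(-1)·3+(1)·0 = -1
  [L]: (1)·1+(2)·-3+(-1)·0+(1)·2 = -3
⇒ M^-1 L^-3

{"M": -1, "L": -3}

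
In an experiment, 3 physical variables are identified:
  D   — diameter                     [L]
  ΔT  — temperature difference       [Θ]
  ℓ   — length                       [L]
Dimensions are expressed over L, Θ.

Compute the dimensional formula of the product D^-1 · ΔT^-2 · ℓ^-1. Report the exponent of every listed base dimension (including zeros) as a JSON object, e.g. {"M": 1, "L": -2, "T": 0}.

Write exponents as rows L,Θ / cols D,ΔT,ℓ:
  L: [ 1  0  1]
  Θ: [ 0  1  0]
  [L]: (-1)·1+(-2)·0+(-1)·1 = -2
  [Θ]: (-1)·0+(-2)·1+(-1)·0 = -2
⇒ L^-2 Θ^-2

{"L": -2, "Θ": -2}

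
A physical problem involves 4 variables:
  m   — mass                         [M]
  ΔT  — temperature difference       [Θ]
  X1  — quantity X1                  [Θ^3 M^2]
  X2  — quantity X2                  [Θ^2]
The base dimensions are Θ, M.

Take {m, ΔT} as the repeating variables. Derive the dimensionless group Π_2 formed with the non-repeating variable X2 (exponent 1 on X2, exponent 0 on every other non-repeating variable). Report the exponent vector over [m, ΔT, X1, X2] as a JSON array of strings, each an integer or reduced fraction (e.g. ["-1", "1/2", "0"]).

Dimensional matrix (Θ×M by m×ΔT×X1×X2):
  Θ: [ 0  1  3  2]
  M: [ 1  0  2  0]
RREF → pivots at {m,ΔT} ⇒ r = 2
Pivot set = {m,ΔT}, free = {X1,X2}
RREF:
  r0: [   1    0    2    0]
  r1: [   0    1    3    2]
Fix exponent of X2 at 1, X1 at 0; solve each RREF row for its pivot's exponent:
  r0: exp(m) + (0)·1 = 0 ⇒ exp(m) = 0
  r1: exp(ΔT) + (2)·1 = 0 ⇒ exp(ΔT) = -2
Π_2 = ΔT^-2 · X2

["0", "-2", "0", "1"]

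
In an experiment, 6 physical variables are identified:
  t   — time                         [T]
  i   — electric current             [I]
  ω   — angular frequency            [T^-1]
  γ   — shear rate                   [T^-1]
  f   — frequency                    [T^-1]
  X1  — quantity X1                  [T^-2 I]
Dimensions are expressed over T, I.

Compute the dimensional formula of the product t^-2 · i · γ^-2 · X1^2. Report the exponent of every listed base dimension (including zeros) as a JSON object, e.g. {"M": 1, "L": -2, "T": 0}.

Exponent matrix [T,I] × [t,i,ω,γ,f,X1]:
  T: [ 1  0 -1 -1 -1 -2]
  I: [ 0  1  0  0  0  1]
  [T]: (-2)·1+(1)·0+(-2)·-1+(2)·-2 = -4
  [I]: (-2)·0+(1)·1+(-2)·0+(2)·1 = 3
⇒ T^-4 I^3

{"T": -4, "I": 3}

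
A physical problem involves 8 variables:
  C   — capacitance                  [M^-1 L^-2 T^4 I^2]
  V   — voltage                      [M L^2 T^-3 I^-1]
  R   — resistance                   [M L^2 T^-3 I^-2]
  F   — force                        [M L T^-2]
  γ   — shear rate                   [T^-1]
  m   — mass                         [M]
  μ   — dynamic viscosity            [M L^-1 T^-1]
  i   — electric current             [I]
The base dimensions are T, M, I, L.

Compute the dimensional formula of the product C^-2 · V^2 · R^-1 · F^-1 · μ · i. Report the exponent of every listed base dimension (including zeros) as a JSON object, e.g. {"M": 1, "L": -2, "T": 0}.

Dimensional matrix (T×M×I×L by C×V×R×F×γ×m×μ×i):
  T: [ 4 -3 -3 -2 -1  0 -1  0]
  M: [-1  1  1  1  0  1  1  0]
  I: [ 2 -1 -2  0  0  0  0  1]
  L: [-2  2  2  1  0  0 -1  0]
  [T]: (-2)·4+(2)·-3+(-1)·-3+(-1)·-2+(1)·-1+(1)·0 = -10
  [M]: (-2)·-1+(2)·1+(-1)·1+(-1)·1+(1)·1+(1)·0 = 3
  [I]: (-2)·2+(2)·-1+(-1)·-2+(-1)·0+(1)·0+(1)·1 = -3
  [L]: (-2)·-2+(2)·2+(-1)·2+(-1)·1+(1)·-1+(1)·0 = 4
⇒ T^-10 M^3 I^-3 L^4

{"T": -10, "M": 3, "I": -3, "L": 4}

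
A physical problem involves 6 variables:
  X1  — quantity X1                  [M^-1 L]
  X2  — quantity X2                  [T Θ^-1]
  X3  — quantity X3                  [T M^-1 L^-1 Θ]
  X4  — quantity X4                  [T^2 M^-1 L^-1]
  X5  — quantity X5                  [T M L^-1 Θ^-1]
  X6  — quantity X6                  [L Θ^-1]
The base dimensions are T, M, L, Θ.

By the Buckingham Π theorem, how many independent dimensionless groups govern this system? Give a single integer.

Exponent matrix [T,M,L,Θ] × [X1,X2,X3,X4,X5,X6]:
  T: [ 0  1  1  2  1  0]
  M: [-1  0 -1 -1  1  0]
  L: [ 1  0 -1 -1 -1  1]
  Θ: [ 0 -1  1  0 -1 -1]
RREF → pivots at {X1,X2,X3} ⇒ r = 3
n=6, r=3 ⇒ 3 dimensionless groups

3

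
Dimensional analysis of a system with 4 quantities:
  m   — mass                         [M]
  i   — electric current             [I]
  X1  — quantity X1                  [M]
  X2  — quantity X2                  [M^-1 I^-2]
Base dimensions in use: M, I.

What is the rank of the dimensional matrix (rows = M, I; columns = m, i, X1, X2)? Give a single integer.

Dimensional matrix (M×I by m×i×X1×X2):
  M: [ 1  0  1 -1]
  I: [ 0  1  0 -2]
Echelon form has 2 nonzero rows (pivots: m,i)

2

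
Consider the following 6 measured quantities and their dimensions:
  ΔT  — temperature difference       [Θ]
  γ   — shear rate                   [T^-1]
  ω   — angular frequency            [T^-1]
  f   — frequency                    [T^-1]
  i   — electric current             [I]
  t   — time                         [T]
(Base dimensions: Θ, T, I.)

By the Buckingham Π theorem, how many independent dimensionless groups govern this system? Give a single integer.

3

Write exponents as rows Θ,T,I / cols ΔT,γ,ω,f,i,t:
  Θ: [ 1  0  0  0  0  0]
  T: [ 0 -1 -1 -1  0  1]
  I: [ 0  0  0  0  1  0]
Echelon form has 3 nonzero rows (pivots: ΔT,γ,i)
6 vars − rank 3 = 3 Π groups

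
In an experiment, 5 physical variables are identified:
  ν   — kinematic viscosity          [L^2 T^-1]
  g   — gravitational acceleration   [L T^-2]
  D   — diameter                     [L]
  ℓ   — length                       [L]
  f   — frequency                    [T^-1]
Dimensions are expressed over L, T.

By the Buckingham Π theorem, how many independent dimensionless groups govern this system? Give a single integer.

Exponent matrix [L,T] × [ν,g,D,ℓ,f]:
  L: [ 2  1  1  1  0]
  T: [-1 -2  0  0 -1]
Echelon form has 2 nonzero rows (pivots: ν,g)
n=5, r=2 ⇒ 3 dimensionless groups

3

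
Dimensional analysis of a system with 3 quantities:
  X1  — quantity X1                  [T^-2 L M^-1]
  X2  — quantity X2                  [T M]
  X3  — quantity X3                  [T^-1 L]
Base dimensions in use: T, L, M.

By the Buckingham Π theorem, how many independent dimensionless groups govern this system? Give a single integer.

1

Exponent matrix [T,L,M] × [X1,X2,X3]:
  T: [-2  1 -1]
  L: [ 1  0  1]
  M: [-1  1  0]
RREF → pivots at {X1,X2} ⇒ r = 2
Π count = n − r = 3 − 2 = 1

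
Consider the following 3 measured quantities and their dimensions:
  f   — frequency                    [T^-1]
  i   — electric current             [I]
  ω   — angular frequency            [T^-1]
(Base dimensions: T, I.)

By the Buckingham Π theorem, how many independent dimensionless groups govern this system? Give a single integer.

1

Dimensional matrix (T×I by f×i×ω):
  T: [-1  0 -1]
  I: [ 0  1  0]
Row reduction gives pivot columns f,i; rank = 2
Π count = n − r = 3 − 2 = 1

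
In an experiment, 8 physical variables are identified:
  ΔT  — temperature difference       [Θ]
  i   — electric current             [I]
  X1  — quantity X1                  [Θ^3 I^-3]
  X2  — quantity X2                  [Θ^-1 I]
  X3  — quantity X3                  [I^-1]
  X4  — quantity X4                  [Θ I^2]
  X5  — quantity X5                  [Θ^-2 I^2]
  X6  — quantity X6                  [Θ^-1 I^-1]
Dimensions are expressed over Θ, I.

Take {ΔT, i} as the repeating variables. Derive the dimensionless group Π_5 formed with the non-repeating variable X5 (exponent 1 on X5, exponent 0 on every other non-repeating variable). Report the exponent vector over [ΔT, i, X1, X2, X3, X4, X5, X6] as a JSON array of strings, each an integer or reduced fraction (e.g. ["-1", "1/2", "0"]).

Write exponents as rows Θ,I / cols ΔT,i,X1,X2,X3,X4,X5,X6:
  Θ: [ 1  0  3 -1  0  1 -2 -1]
  I: [ 0  1 -3  1 -1  2  2 -1]
Echelon form has 2 nonzero rows (pivots: ΔT,i)
Repeat: ΔT,i; free: X1,X2,X3,X4,X5,X6
RREF:
  r0: [   1    0    3   -1    0    1   -2   -1]
  r1: [   0    1   -3    1   -1    2    2   -1]
Fix exponent of X5 at 1, X1 at 0, X2 at 0, X3 at 0, X4 at 0, X6 at 0; solve each RREF row for its pivot's exponent:
  r0: exp(ΔT) + (-2)·1 = 0 ⇒ exp(ΔT) = 2
  r1: exp(i) + (2)·1 = 0 ⇒ exp(i) = -2
Π_5 = ΔT^2 · i^-2 · X5

["2", "-2", "0", "0", "0", "0", "1", "0"]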